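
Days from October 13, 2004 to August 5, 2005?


296 days

From October 13, 2004 to August 5, 2005
Rest of October 2004: 31 - 13 = 18
Full months: November 30, December 31, January 31, February 2005 28, March 31, April 30, May 31, June 30, July 31
Days into August 2005: 5
Total = 18 + 30 + 31 + 31 + 28 + 31 + 30 + 31 + 30 + 31 + 5 = 296 days


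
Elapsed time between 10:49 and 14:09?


3h 20m

End time in minutes: 14×60 + 9 = 849
Start time in minutes: 10×60 + 49 = 649
Difference = 849 - 649 = 200 minutes
= 3 hours 20 minutes


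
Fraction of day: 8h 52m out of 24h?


0.3694 (36.94%)

Total minutes: 8×60 + 52 = 532
Day = 24×60 = 1440 minutes
Fraction = 532/1440 ≈ 0.3694
As a percentage: 532/1440 × 100 ≈ 36.94%


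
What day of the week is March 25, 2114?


Sunday

Zeller's congruence:
q=25, m=3, k=14, j=21
h = (25 + ⌊13×4/5⌋ + 14 + ⌊14/4⌋ + ⌊21/4⌋ - 2×21) mod 7
= (25 + 10 + 14 + 3 + 5 - 42) mod 7
= 15 mod 7 = 1
h=1 → Sunday


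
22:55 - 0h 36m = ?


22:19

Start: 1375 minutes from midnight
Subtract: 36 minutes
Remaining: 1375 - 36 = 1339
Hours: 22, Minutes: 19


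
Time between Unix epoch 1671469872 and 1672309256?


839384 seconds (233.2 hours / 9.72 days)

Difference = 1672309256 - 1671469872 = 839384 seconds
In hours: 839384 / 3600 ≈ 233.2
In days: 839384 / 86400 ≈ 9.72


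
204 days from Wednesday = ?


Start: Wednesday (index 2)
(2 + 204) mod 7
= 206 mod 7
= 3
Index 3 → Thursday

Thursday


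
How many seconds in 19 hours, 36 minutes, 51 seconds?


Hours: 19 × 3600 = 68400
Minutes: 36 × 60 = 2160
Seconds: 51
Total = 68400 + 2160 + 51 = 70611

70611 seconds


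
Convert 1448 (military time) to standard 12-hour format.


Hour: 14
14 - 12 = 2 → PM

2:48 PM


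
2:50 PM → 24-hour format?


Input: 2:50 PM
PM: 2 + 12 = 14

14:50


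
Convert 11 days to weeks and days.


1 weeks 4 days

Weeks: 11 ÷ 7 = 1 remainder 4


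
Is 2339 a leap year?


No

Rules: divisible by 4 AND (not by 100 OR by 400)
2339 ÷ 4 = 584 remainder 3 → not divisible by 4
Not divisible by 4 → not a leap year


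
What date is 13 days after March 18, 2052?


March 31, 2052

Start: March 18, 2052
Add 13 days
March 18 + 13 = March 31, 2052


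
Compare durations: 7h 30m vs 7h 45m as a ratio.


30:31 (0.97)

Duration 1: 450 minutes
Duration 2: 465 minutes
Ratio = 450:465
GCD = 15
Simplified = 30:31
As a decimal: 30/31 ≈ 0.97


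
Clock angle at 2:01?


54.5°

Hour hand = 2×30 + 1×0.5 = 60.5°
Minute hand = 1×6 = 6°
Difference = |60.5 - 6| = 54.5°


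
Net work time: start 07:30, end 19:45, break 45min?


Total time = (19×60+45) - (7×60+30)
= 1185 - 450 = 735 min
Minus break: 735 - 45 = 690 min
= 11h 30m

11h 30m (690 minutes)


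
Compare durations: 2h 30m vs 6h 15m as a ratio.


2:5 (0.40)

Duration 1: 150 minutes
Duration 2: 375 minutes
Ratio = 150:375
GCD = 75
Simplified = 2:5
As a decimal: 2/5 = 0.40


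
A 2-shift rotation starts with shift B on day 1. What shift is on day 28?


Shifts: A, B
Start: B (index 1)
Day 28: (1 + 28 - 1) mod 2
= 28 mod 2
= 0
Index 0 → shift A

Shift A


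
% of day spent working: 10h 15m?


42.7%

Time: 615 minutes
Day: 1440 minutes
Percentage = (615/1440) × 100 ≈ 42.7%


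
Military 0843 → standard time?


8:43 AM

Hour: 8
8 < 12 → AM


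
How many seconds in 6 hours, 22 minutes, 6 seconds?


Hours: 6 × 3600 = 21600
Minutes: 22 × 60 = 1320
Seconds: 6
Total = 21600 + 1320 + 6 = 22926

22926 seconds


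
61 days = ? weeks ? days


Weeks: 61 ÷ 7 = 8 remainder 5

8 weeks 5 days


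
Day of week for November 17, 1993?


Zeller's congruence:
q=17, m=11, k=93, j=19
h = (17 + ⌊13×12/5⌋ + 93 + ⌊93/4⌋ + ⌊19/4⌋ - 2×19) mod 7
= (17 + 31 + 93 + 23 + 4 - 38) mod 7
= 130 mod 7 = 4
h=4 → Wednesday

Wednesday


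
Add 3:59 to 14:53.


18:52

Start: 893 minutes from midnight
Add: 239 minutes
Total: 1132 minutes
Hours: 1132 ÷ 60 = 18 remainder 52


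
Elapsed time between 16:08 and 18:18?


2h 10m

End time in minutes: 18×60 + 18 = 1098
Start time in minutes: 16×60 + 8 = 968
Difference = 1098 - 968 = 130 minutes
= 2 hours 10 minutes


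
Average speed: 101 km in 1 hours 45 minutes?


57.7 km/h

Distance: 101 km
Time: 1h 45m = 105 min = 105/60 = 7/4 hours
Speed = 101 ÷ (7/4) = 101 × 4 / 7 = 404/7 ≈ 57.7 km/h


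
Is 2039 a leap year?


No

Rules: divisible by 4 AND (not by 100 OR by 400)
2039 ÷ 4 = 509 remainder 3 → not divisible by 4
Not divisible by 4 → not a leap year


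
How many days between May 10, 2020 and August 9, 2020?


91 days

From May 10, 2020 to August 9, 2020
Rest of May 2020: 31 - 10 = 21
Full months: June 30, July 31
Days into August 2020: 9
Total = 21 + 30 + 31 + 9 = 91 days


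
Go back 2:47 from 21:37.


18:50

Start: 1297 minutes from midnight
Subtract: 167 minutes
Remaining: 1297 - 167 = 1130
Hours: 18, Minutes: 50


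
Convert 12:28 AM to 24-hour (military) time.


Input: 12:28 AM
12 AM → 00 (midnight)

00:28


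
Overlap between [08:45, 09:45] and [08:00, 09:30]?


Meeting A: 525-585 (in minutes from midnight)
Meeting B: 480-570
Overlap start = max(525, 480) = 525
Overlap end = min(585, 570) = 570
Overlap = max(0, 570 - 525) = 45 min

45 minutes


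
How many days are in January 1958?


Month: January (month 1)
January has 31 days

31 days


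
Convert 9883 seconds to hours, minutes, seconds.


2h 44m 43s

Hours: 9883 ÷ 3600 = 2 remainder 2683
Minutes: 2683 ÷ 60 = 44 remainder 43
Seconds: 43


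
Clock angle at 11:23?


Hour hand = 11×30 + 23×0.5 = 341.5°
Minute hand = 23×6 = 138°
Difference = |341.5 - 138| = 203.5°
Since > 180°: 360 - 203.5 = 156.5°

156.5°


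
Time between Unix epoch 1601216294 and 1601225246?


8952 seconds (2.5 hours / 0.10 days)

Difference = 1601225246 - 1601216294 = 8952 seconds
In hours: 8952 / 3600 ≈ 2.5
In days: 8952 / 86400 ≈ 0.10


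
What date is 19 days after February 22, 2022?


March 13, 2022

Start: February 22, 2022
Add 19 days
February 22 → March 1: 28 - 22 + 1 = 7 days (19 - 7 = 12 left)
March 1 + 12 = March 13, 2022


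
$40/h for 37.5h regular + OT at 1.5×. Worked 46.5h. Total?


$2040.00

Regular: 37.5h × $40 = $1500.00
Overtime: 46.5 - 37.5 = 9.0h
OT pay: 9.0h × $40 × 1.5 = $540.00
Total = $1500.00 + $540.00 = $2040.00


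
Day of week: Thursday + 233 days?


Start: Thursday (index 3)
(3 + 233) mod 7
= 236 mod 7
= 5
Index 5 → Saturday

Saturday


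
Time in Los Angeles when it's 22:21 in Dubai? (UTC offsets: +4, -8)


10:21

Time difference = UTC-8 - UTC+4 = -12 hours
New hour = (22 -12) mod 24
= 10 mod 24 = 10
Minutes unchanged → 10:21


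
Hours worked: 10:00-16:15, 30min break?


Total time = (16×60+15) - (10×60+0)
= 975 - 600 = 375 min
Minus break: 375 - 30 = 345 min
= 5h 45m

5h 45m (345 minutes)


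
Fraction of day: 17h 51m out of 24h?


Total minutes: 17×60 + 51 = 1071
Day = 24×60 = 1440 minutes
Fraction = 1071/1440 ≈ 0.7438
As a percentage: 1071/1440 × 100 ≈ 74.38%

0.7438 (74.38%)


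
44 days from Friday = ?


Sunday

Start: Friday (index 4)
(4 + 44) mod 7
= 48 mod 7
= 6
Index 6 → Sunday


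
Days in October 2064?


31 days

Month: October (month 10)
October has 31 days


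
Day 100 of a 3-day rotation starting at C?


Shifts: A, B, C
Start: C (index 2)
Day 100: (2 + 100 - 1) mod 3
= 101 mod 3
= 2
Index 2 → shift C

Shift C


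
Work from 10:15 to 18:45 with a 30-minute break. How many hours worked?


Total time = (18×60+45) - (10×60+15)
= 1125 - 615 = 510 min
Minus break: 510 - 30 = 480 min
= 8h 0m

8h 0m (480 minutes)


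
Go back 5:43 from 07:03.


01:20

Start: 423 minutes from midnight
Subtract: 343 minutes
Remaining: 423 - 343 = 80
Hours: 1, Minutes: 20


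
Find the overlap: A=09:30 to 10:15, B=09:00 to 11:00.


Meeting A: 570-615 (in minutes from midnight)
Meeting B: 540-660
Overlap start = max(570, 540) = 570
Overlap end = min(615, 660) = 615
Overlap = max(0, 615 - 570) = 45 min

45 minutes


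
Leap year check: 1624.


Rules: divisible by 4 AND (not by 100 OR by 400)
1624 ÷ 4 = 406 exactly → divisible by 4
1624 ÷ 100 = 16 remainder 24 → not divisible by 100
Divisible by 4 but not by 100 → leap year

Yes


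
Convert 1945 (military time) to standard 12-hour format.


Hour: 19
19 - 12 = 7 → PM

7:45 PM


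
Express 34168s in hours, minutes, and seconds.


9h 29m 28s

Hours: 34168 ÷ 3600 = 9 remainder 1768
Minutes: 1768 ÷ 60 = 29 remainder 28
Seconds: 28


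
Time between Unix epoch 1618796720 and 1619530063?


733343 seconds (203.7 hours / 8.49 days)

Difference = 1619530063 - 1618796720 = 733343 seconds
In hours: 733343 / 3600 ≈ 203.7
In days: 733343 / 86400 ≈ 8.49


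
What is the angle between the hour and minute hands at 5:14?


73.0°

Hour hand = 5×30 + 14×0.5 = 157.0°
Minute hand = 14×6 = 84°
Difference = |157.0 - 84| = 73.0°


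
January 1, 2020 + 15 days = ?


Start: January 1, 2020
Add 15 days
January 1 + 15 = January 16, 2020

January 16, 2020


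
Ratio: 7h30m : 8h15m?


10:11 (0.91)

Duration 1: 450 minutes
Duration 2: 495 minutes
Ratio = 450:495
GCD = 45
Simplified = 10:11
As a decimal: 10/11 ≈ 0.91


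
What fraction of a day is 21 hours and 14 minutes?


Total minutes: 21×60 + 14 = 1274
Day = 24×60 = 1440 minutes
Fraction = 1274/1440 ≈ 0.8847
As a percentage: 1274/1440 × 100 ≈ 88.47%

0.8847 (88.47%)


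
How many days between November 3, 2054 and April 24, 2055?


From November 3, 2054 to April 24, 2055
Rest of November 2054: 30 - 3 = 27
Full months: December 31, January 31, February 2055 28, March 31
Days into April 2055: 24
Total = 27 + 31 + 31 + 28 + 31 + 24 = 172 days

172 days


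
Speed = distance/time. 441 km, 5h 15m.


84.0 km/h

Distance: 441 km
Time: 5h 15m = 315 min = 315/60 = 21/4 hours
Speed = 441 ÷ (21/4) = 441 × 4 / 21 = 1764/21 = 84.0 km/h


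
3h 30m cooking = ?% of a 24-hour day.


Time: 210 minutes
Day: 1440 minutes
Percentage = (210/1440) × 100 ≈ 14.6%

14.6%


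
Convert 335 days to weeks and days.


47 weeks 6 days

Weeks: 335 ÷ 7 = 47 remainder 6


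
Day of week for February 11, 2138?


Tuesday

Zeller's congruence:
q=11, m=14, k=37, j=21
h = (11 + ⌊13×15/5⌋ + 37 + ⌊37/4⌋ + ⌊21/4⌋ - 2×21) mod 7
= (11 + 39 + 37 + 9 + 5 - 42) mod 7
= 59 mod 7 = 3
h=3 → Tuesday


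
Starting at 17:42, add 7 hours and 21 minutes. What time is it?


01:03 (next day)

Start: 1062 minutes from midnight
Add: 441 minutes
Total: 1503 minutes
Hours: 1503 ÷ 60 = 25 remainder 3
25 ≥ 24 → 25 - 24 = 1 (next day)


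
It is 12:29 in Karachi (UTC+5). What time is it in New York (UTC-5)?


02:29

Time difference = UTC-5 - UTC+5 = -10 hours
New hour = (12 -10) mod 24
= 2 mod 24 = 2
Minutes unchanged → 02:29


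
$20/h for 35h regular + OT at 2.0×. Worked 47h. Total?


$1180.00

Regular: 35h × $20 = $700.00
Overtime: 47 - 35 = 12h
OT pay: 12h × $20 × 2.0 = $480.00
Total = $700.00 + $480.00 = $1180.00


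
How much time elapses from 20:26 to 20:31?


0h 5m

End time in minutes: 20×60 + 31 = 1231
Start time in minutes: 20×60 + 26 = 1226
Difference = 1231 - 1226 = 5 minutes
= 0 hours 5 minutes


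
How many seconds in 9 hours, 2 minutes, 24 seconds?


32544 seconds

Hours: 9 × 3600 = 32400
Minutes: 2 × 60 = 120
Seconds: 24
Total = 32400 + 120 + 24 = 32544


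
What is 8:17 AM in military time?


08:17

Input: 8:17 AM
AM hour stays: 8


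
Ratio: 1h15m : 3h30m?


Duration 1: 75 minutes
Duration 2: 210 minutes
Ratio = 75:210
GCD = 15
Simplified = 5:14
As a decimal: 5/14 ≈ 0.36

5:14 (0.36)


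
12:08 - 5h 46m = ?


06:22

Start: 728 minutes from midnight
Subtract: 346 minutes
Remaining: 728 - 346 = 382
Hours: 6, Minutes: 22


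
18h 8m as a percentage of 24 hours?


Total minutes: 18×60 + 8 = 1088
Day = 24×60 = 1440 minutes
Fraction = 1088/1440 ≈ 0.7556
As a percentage: 1088/1440 × 100 ≈ 75.56%

0.7556 (75.56%)


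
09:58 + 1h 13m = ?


Start: 598 minutes from midnight
Add: 73 minutes
Total: 671 minutes
Hours: 671 ÷ 60 = 11 remainder 11

11:11


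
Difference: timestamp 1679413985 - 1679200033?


213952 seconds (59.4 hours / 2.48 days)

Difference = 1679413985 - 1679200033 = 213952 seconds
In hours: 213952 / 3600 ≈ 59.4
In days: 213952 / 86400 ≈ 2.48


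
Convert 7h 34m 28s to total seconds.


Hours: 7 × 3600 = 25200
Minutes: 34 × 60 = 2040
Seconds: 28
Total = 25200 + 2040 + 28 = 27268

27268 seconds


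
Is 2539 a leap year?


No

Rules: divisible by 4 AND (not by 100 OR by 400)
2539 ÷ 4 = 634 remainder 3 → not divisible by 4
Not divisible by 4 → not a leap year


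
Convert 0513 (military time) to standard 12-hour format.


5:13 AM

Hour: 5
5 < 12 → AM


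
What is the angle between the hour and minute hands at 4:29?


39.5°

Hour hand = 4×30 + 29×0.5 = 134.5°
Minute hand = 29×6 = 174°
Difference = |134.5 - 174| = 39.5°


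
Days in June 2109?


30 days

Month: June (month 6)
June has 30 days


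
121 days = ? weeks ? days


17 weeks 2 days

Weeks: 121 ÷ 7 = 17 remainder 2


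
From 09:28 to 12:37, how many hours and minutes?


End time in minutes: 12×60 + 37 = 757
Start time in minutes: 9×60 + 28 = 568
Difference = 757 - 568 = 189 minutes
= 3 hours 9 minutes

3h 9m


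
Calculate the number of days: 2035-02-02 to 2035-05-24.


From February 2, 2035 to May 24, 2035
Rest of February 2035: 28 - 2 = 26
Full months: March 31, April 30
Days into May 2035: 24
Total = 26 + 31 + 30 + 24 = 111 days

111 days


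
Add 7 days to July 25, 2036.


August 1, 2036

Start: July 25, 2036
Add 7 days
July 25 → August 1: 31 - 25 + 1 = 7 days (7 - 7 = 0 left)
Land exactly on August 1, 2036


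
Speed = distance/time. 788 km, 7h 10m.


110.0 km/h

Distance: 788 km
Time: 7h 10m = 430 min = 430/60 = 43/6 hours
Speed = 788 ÷ (43/6) = 788 × 6 / 43 = 4728/43 ≈ 110.0 km/h


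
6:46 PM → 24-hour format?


Input: 6:46 PM
PM: 6 + 12 = 18

18:46


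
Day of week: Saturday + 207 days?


Start: Saturday (index 5)
(5 + 207) mod 7
= 212 mod 7
= 2
Index 2 → Wednesday

Wednesday


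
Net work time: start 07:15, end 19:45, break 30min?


12h 0m (720 minutes)

Total time = (19×60+45) - (7×60+15)
= 1185 - 435 = 750 min
Minus break: 750 - 30 = 720 min
= 12h 0m


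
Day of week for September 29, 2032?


Wednesday

Zeller's congruence:
q=29, m=9, k=32, j=20
h = (29 + ⌊13×10/5⌋ + 32 + ⌊32/4⌋ + ⌊20/4⌋ - 2×20) mod 7
= (29 + 26 + 32 + 8 + 5 - 40) mod 7
= 60 mod 7 = 4
h=4 → Wednesday


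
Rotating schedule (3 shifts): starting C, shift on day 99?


Shift B

Shifts: A, B, C
Start: C (index 2)
Day 99: (2 + 99 - 1) mod 3
= 100 mod 3
= 1
Index 1 → shift B


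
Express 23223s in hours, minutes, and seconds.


6h 27m 3s

Hours: 23223 ÷ 3600 = 6 remainder 1623
Minutes: 1623 ÷ 60 = 27 remainder 3
Seconds: 3


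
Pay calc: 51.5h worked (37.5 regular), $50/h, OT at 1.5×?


$2925.00

Regular: 37.5h × $50 = $1875.00
Overtime: 51.5 - 37.5 = 14.0h
OT pay: 14.0h × $50 × 1.5 = $1050.00
Total = $1875.00 + $1050.00 = $2925.00


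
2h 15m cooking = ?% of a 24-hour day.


Time: 135 minutes
Day: 1440 minutes
Percentage = (135/1440) × 100 ≈ 9.4%

9.4%


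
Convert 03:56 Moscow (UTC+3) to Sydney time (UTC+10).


10:56

Time difference = UTC+10 - UTC+3 = +7 hours
New hour = (3 + 7) mod 24
= 10 mod 24 = 10
Minutes unchanged → 10:56


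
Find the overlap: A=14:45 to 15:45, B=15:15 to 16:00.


30 minutes

Meeting A: 885-945 (in minutes from midnight)
Meeting B: 915-960
Overlap start = max(885, 915) = 915
Overlap end = min(945, 960) = 945
Overlap = max(0, 945 - 915) = 30 min


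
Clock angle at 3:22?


31.0°

Hour hand = 3×30 + 22×0.5 = 101.0°
Minute hand = 22×6 = 132°
Difference = |101.0 - 132| = 31.0°


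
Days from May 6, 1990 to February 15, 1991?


From May 6, 1990 to February 15, 1991
Rest of May 1990: 31 - 6 = 25
Full months: June 30, July 31, August 31, September 30, October 31, November 30, December 31, January 31
Days into February 1991: 15
Total = 25 + 30 + 31 + 31 + 30 + 31 + 30 + 31 + 31 + 15 = 285 days

285 days


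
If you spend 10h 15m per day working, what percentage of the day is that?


Time: 615 minutes
Day: 1440 minutes
Percentage = (615/1440) × 100 ≈ 42.7%

42.7%


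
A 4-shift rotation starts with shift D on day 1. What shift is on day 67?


Shift B

Shifts: A, B, C, D
Start: D (index 3)
Day 67: (3 + 67 - 1) mod 4
= 69 mod 4
= 1
Index 1 → shift B


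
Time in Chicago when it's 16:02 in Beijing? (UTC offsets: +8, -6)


Time difference = UTC-6 - UTC+8 = -14 hours
New hour = (16 -14) mod 24
= 2 mod 24 = 2
Minutes unchanged → 02:02

02:02


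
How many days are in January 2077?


31 days

Month: January (month 1)
January has 31 days


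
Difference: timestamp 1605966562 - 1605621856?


344706 seconds (95.8 hours / 3.99 days)

Difference = 1605966562 - 1605621856 = 344706 seconds
In hours: 344706 / 3600 ≈ 95.8
In days: 344706 / 86400 ≈ 3.99


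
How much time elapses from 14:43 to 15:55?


1h 12m

End time in minutes: 15×60 + 55 = 955
Start time in minutes: 14×60 + 43 = 883
Difference = 955 - 883 = 72 minutes
= 1 hours 12 minutes


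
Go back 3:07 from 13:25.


10:18

Start: 805 minutes from midnight
Subtract: 187 minutes
Remaining: 805 - 187 = 618
Hours: 10, Minutes: 18


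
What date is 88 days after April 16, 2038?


Start: April 16, 2038
Add 88 days
April 16 → May 1: 30 - 16 + 1 = 15 days (88 - 15 = 73 left)
May 1 → June 1: 31 - 1 + 1 = 31 days (73 - 31 = 42 left)
June 1 → July 1: 30 - 1 + 1 = 30 days (42 - 30 = 12 left)
July 1 + 12 = July 13, 2038

July 13, 2038


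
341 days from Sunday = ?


Start: Sunday (index 6)
(6 + 341) mod 7
= 347 mod 7
= 4
Index 4 → Friday

Friday


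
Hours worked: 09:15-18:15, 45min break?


Total time = (18×60+15) - (9×60+15)
= 1095 - 555 = 540 min
Minus break: 540 - 45 = 495 min
= 8h 15m

8h 15m (495 minutes)


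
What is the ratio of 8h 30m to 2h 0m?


Duration 1: 510 minutes
Duration 2: 120 minutes
Ratio = 510:120
GCD = 30
Simplified = 17:4
As a decimal: 17/4 = 4.25

17:4 (4.25)


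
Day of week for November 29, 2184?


Monday

Zeller's congruence:
q=29, m=11, k=84, j=21
h = (29 + ⌊13×12/5⌋ + 84 + ⌊84/4⌋ + ⌊21/4⌋ - 2×21) mod 7
= (29 + 31 + 84 + 21 + 5 - 42) mod 7
= 128 mod 7 = 2
h=2 → Monday


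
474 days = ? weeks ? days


Weeks: 474 ÷ 7 = 67 remainder 5

67 weeks 5 days


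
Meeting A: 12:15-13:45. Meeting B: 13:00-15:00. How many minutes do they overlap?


45 minutes

Meeting A: 735-825 (in minutes from midnight)
Meeting B: 780-900
Overlap start = max(735, 780) = 780
Overlap end = min(825, 900) = 825
Overlap = max(0, 825 - 780) = 45 min


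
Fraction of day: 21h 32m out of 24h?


0.8972 (89.72%)

Total minutes: 21×60 + 32 = 1292
Day = 24×60 = 1440 minutes
Fraction = 1292/1440 ≈ 0.8972
As a percentage: 1292/1440 × 100 ≈ 89.72%


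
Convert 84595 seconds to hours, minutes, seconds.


23h 29m 55s

Hours: 84595 ÷ 3600 = 23 remainder 1795
Minutes: 1795 ÷ 60 = 29 remainder 55
Seconds: 55


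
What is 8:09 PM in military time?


20:09

Input: 8:09 PM
PM: 8 + 12 = 20


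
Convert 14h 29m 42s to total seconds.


52182 seconds

Hours: 14 × 3600 = 50400
Minutes: 29 × 60 = 1740
Seconds: 42
Total = 50400 + 1740 + 42 = 52182


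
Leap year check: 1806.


Rules: divisible by 4 AND (not by 100 OR by 400)
1806 ÷ 4 = 451 remainder 2 → not divisible by 4
Not divisible by 4 → not a leap year

No


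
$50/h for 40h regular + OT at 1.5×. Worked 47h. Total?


$2525.00

Regular: 40h × $50 = $2000.00
Overtime: 47 - 40 = 7h
OT pay: 7h × $50 × 1.5 = $525.00
Total = $2000.00 + $525.00 = $2525.00


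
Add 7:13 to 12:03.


Start: 723 minutes from midnight
Add: 433 minutes
Total: 1156 minutes
Hours: 1156 ÷ 60 = 19 remainder 16

19:16


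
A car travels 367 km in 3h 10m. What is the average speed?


115.9 km/h

Distance: 367 km
Time: 3h 10m = 190 min = 190/60 = 19/6 hours
Speed = 367 ÷ (19/6) = 367 × 6 / 19 = 2202/19 ≈ 115.9 km/h


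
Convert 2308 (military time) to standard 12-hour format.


Hour: 23
23 - 12 = 11 → PM

11:08 PM


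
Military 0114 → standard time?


1:14 AM

Hour: 1
1 < 12 → AM


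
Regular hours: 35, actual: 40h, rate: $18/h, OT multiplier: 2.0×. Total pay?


Regular: 35h × $18 = $630.00
Overtime: 40 - 35 = 5h
OT pay: 5h × $18 × 2.0 = $180.00
Total = $630.00 + $180.00 = $810.00

$810.00


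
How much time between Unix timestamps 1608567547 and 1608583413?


15866 seconds (4.4 hours / 0.18 days)

Difference = 1608583413 - 1608567547 = 15866 seconds
In hours: 15866 / 3600 ≈ 4.4
In days: 15866 / 86400 ≈ 0.18


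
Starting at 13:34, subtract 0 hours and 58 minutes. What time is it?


Start: 814 minutes from midnight
Subtract: 58 minutes
Remaining: 814 - 58 = 756
Hours: 12, Minutes: 36

12:36


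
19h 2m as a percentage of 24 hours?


0.7931 (79.31%)

Total minutes: 19×60 + 2 = 1142
Day = 24×60 = 1440 minutes
Fraction = 1142/1440 ≈ 0.7931
As a percentage: 1142/1440 × 100 ≈ 79.31%


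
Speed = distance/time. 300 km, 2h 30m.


Distance: 300 km
Time: 2h 30m = 150 min = 150/60 = 5/2 hours
Speed = 300 ÷ (5/2) = 300 × 2 / 5 = 600/5 = 120.0 km/h

120.0 km/h


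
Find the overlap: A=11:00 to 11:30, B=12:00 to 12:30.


0 minutes

Meeting A: 660-690 (in minutes from midnight)
Meeting B: 720-750
Overlap start = max(660, 720) = 720
Overlap end = min(690, 750) = 690
Overlap = max(0, 690 - 720) = 0 min


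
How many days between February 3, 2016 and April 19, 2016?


76 days

From February 3, 2016 to April 19, 2016
Rest of February 2016: 29 - 3 = 26
Full months: March 31
Days into April 2016: 19
Total = 26 + 31 + 19 = 76 days


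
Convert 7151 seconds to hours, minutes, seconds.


Hours: 7151 ÷ 3600 = 1 remainder 3551
Minutes: 3551 ÷ 60 = 59 remainder 11
Seconds: 11

1h 59m 11s


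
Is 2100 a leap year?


Rules: divisible by 4 AND (not by 100 OR by 400)
2100 ÷ 4 = 525 exactly → divisible by 4
2100 ÷ 100 = 21 exactly → divisible by 100
2100 ÷ 400 = 5 remainder 100 → not divisible by 400
Divisible by 100 but not by 400 → not a leap year

No


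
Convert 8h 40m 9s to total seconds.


31209 seconds

Hours: 8 × 3600 = 28800
Minutes: 40 × 60 = 2400
Seconds: 9
Total = 28800 + 2400 + 9 = 31209


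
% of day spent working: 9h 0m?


37.5%

Time: 540 minutes
Day: 1440 minutes
Percentage = (540/1440) × 100 = 37.5%


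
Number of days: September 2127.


Month: September (month 9)
September has 30 days

30 days


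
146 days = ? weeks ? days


20 weeks 6 days

Weeks: 146 ÷ 7 = 20 remainder 6


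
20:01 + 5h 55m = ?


01:56 (next day)

Start: 1201 minutes from midnight
Add: 355 minutes
Total: 1556 minutes
Hours: 1556 ÷ 60 = 25 remainder 56
25 ≥ 24 → 25 - 24 = 1 (next day)


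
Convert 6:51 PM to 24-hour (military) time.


Input: 6:51 PM
PM: 6 + 12 = 18

18:51


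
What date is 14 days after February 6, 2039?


Start: February 6, 2039
Add 14 days
February 6 + 14 = February 20, 2039

February 20, 2039


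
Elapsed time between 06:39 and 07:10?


End time in minutes: 7×60 + 10 = 430
Start time in minutes: 6×60 + 39 = 399
Difference = 430 - 399 = 31 minutes
= 0 hours 31 minutes

0h 31m


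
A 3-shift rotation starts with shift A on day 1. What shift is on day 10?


Shifts: A, B, C
Start: A (index 0)
Day 10: (0 + 10 - 1) mod 3
= 9 mod 3
= 0
Index 0 → shift A

Shift A


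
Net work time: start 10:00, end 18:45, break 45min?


8h 0m (480 minutes)

Total time = (18×60+45) - (10×60+0)
= 1125 - 600 = 525 min
Minus break: 525 - 45 = 480 min
= 8h 0m


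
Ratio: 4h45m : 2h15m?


19:9 (2.11)

Duration 1: 285 minutes
Duration 2: 135 minutes
Ratio = 285:135
GCD = 15
Simplified = 19:9
As a decimal: 19/9 ≈ 2.11


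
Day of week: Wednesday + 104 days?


Start: Wednesday (index 2)
(2 + 104) mod 7
= 106 mod 7
= 1
Index 1 → Tuesday

Tuesday


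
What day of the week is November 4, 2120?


Monday

Zeller's congruence:
q=4, m=11, k=20, j=21
h = (4 + ⌊13×12/5⌋ + 20 + ⌊20/4⌋ + ⌊21/4⌋ - 2×21) mod 7
= (4 + 31 + 20 + 5 + 5 - 42) mod 7
= 23 mod 7 = 2
h=2 → Monday


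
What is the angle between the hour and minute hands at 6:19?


75.5°

Hour hand = 6×30 + 19×0.5 = 189.5°
Minute hand = 19×6 = 114°
Difference = |189.5 - 114| = 75.5°


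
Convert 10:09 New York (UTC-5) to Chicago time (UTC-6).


09:09

Time difference = UTC-6 - UTC-5 = -1 hours
New hour = (10 -1) mod 24
= 9 mod 24 = 9
Minutes unchanged → 09:09


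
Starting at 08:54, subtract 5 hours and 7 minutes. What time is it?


03:47

Start: 534 minutes from midnight
Subtract: 307 minutes
Remaining: 534 - 307 = 227
Hours: 3, Minutes: 47


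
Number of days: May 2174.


31 days

Month: May (month 5)
May has 31 days


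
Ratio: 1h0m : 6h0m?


1:6 (0.17)

Duration 1: 60 minutes
Duration 2: 360 minutes
Ratio = 60:360
GCD = 60
Simplified = 1:6
As a decimal: 1/6 ≈ 0.17


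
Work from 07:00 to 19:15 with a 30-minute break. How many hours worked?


Total time = (19×60+15) - (7×60+0)
= 1155 - 420 = 735 min
Minus break: 735 - 30 = 705 min
= 11h 45m

11h 45m (705 minutes)


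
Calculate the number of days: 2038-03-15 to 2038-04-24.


From March 15, 2038 to April 24, 2038
Rest of March 2038: 31 - 15 = 16
Days into April 2038: 24
Total = 16 + 24 = 40 days

40 days


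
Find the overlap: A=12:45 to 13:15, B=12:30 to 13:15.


30 minutes

Meeting A: 765-795 (in minutes from midnight)
Meeting B: 750-795
Overlap start = max(765, 750) = 765
Overlap end = min(795, 795) = 795
Overlap = max(0, 795 - 765) = 30 min


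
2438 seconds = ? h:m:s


Hours: 2438 ÷ 3600 = 0 remainder 2438
Minutes: 2438 ÷ 60 = 40 remainder 38
Seconds: 38

0h 40m 38s


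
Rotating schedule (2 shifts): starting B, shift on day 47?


Shift B

Shifts: A, B
Start: B (index 1)
Day 47: (1 + 47 - 1) mod 2
= 47 mod 2
= 1
Index 1 → shift B


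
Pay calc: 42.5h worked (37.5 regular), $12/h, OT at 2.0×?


Regular: 37.5h × $12 = $450.00
Overtime: 42.5 - 37.5 = 5.0h
OT pay: 5.0h × $12 × 2.0 = $120.00
Total = $450.00 + $120.00 = $570.00

$570.00


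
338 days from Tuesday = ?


Thursday

Start: Tuesday (index 1)
(1 + 338) mod 7
= 339 mod 7
= 3
Index 3 → Thursday


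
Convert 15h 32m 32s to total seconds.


55952 seconds

Hours: 15 × 3600 = 54000
Minutes: 32 × 60 = 1920
Seconds: 32
Total = 54000 + 1920 + 32 = 55952


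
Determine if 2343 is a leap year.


No

Rules: divisible by 4 AND (not by 100 OR by 400)
2343 ÷ 4 = 585 remainder 3 → not divisible by 4
Not divisible by 4 → not a leap year


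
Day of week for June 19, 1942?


Zeller's congruence:
q=19, m=6, k=42, j=19
h = (19 + ⌊13×7/5⌋ + 42 + ⌊42/4⌋ + ⌊19/4⌋ - 2×19) mod 7
= (19 + 18 + 42 + 10 + 4 - 38) mod 7
= 55 mod 7 = 6
h=6 → Friday

Friday


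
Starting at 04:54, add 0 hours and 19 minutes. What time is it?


Start: 294 minutes from midnight
Add: 19 minutes
Total: 313 minutes
Hours: 313 ÷ 60 = 5 remainder 13

05:13


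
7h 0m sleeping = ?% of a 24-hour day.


Time: 420 minutes
Day: 1440 minutes
Percentage = (420/1440) × 100 ≈ 29.2%

29.2%


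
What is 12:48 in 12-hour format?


Hour: 12
12 → 12 PM (noon)

12:48 PM


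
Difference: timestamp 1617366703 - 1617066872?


Difference = 1617366703 - 1617066872 = 299831 seconds
In hours: 299831 / 3600 ≈ 83.3
In days: 299831 / 86400 ≈ 3.47

299831 seconds (83.3 hours / 3.47 days)


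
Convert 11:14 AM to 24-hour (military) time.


11:14

Input: 11:14 AM
AM hour stays: 11


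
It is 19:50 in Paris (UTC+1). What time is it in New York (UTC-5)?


13:50

Time difference = UTC-5 - UTC+1 = -6 hours
New hour = (19 -6) mod 24
= 13 mod 24 = 13
Minutes unchanged → 13:50


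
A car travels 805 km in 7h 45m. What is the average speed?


103.9 km/h

Distance: 805 km
Time: 7h 45m = 465 min = 465/60 = 31/4 hours
Speed = 805 ÷ (31/4) = 805 × 4 / 31 = 3220/31 ≈ 103.9 km/h


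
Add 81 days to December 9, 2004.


February 28, 2005

Start: December 9, 2004
Add 81 days
December 9 → January 1: 31 - 9 + 1 = 23 days (81 - 23 = 58 left)
January 1 → February 1: 31 - 1 + 1 = 31 days (58 - 31 = 27 left)
February 1 + 27 = February 28, 2005


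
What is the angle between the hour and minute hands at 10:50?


Hour hand = 10×30 + 50×0.5 = 325.0°
Minute hand = 50×6 = 300°
Difference = |325.0 - 300| = 25.0°

25.0°


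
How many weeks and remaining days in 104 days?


14 weeks 6 days

Weeks: 104 ÷ 7 = 14 remainder 6


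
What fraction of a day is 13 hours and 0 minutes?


Total minutes: 13×60 + 0 = 780
Day = 24×60 = 1440 minutes
Fraction = 780/1440 ≈ 0.5417
As a percentage: 780/1440 × 100 ≈ 54.17%

0.5417 (54.17%)


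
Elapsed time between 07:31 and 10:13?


2h 42m

End time in minutes: 10×60 + 13 = 613
Start time in minutes: 7×60 + 31 = 451
Difference = 613 - 451 = 162 minutes
= 2 hours 42 minutes


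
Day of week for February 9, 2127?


Zeller's congruence:
q=9, m=14, k=26, j=21
h = (9 + ⌊13×15/5⌋ + 26 + ⌊26/4⌋ + ⌊21/4⌋ - 2×21) mod 7
= (9 + 39 + 26 + 6 + 5 - 42) mod 7
= 43 mod 7 = 1
h=1 → Sunday

Sunday


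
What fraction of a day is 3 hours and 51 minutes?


Total minutes: 3×60 + 51 = 231
Day = 24×60 = 1440 minutes
Fraction = 231/1440 ≈ 0.1604
As a percentage: 231/1440 × 100 ≈ 16.04%

0.1604 (16.04%)


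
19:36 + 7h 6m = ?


02:42 (next day)

Start: 1176 minutes from midnight
Add: 426 minutes
Total: 1602 minutes
Hours: 1602 ÷ 60 = 26 remainder 42
26 ≥ 24 → 26 - 24 = 2 (next day)


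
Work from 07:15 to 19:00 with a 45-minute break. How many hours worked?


11h 0m (660 minutes)

Total time = (19×60+0) - (7×60+15)
= 1140 - 435 = 705 min
Minus break: 705 - 45 = 660 min
= 11h 0m


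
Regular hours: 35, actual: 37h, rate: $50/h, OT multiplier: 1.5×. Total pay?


Regular: 35h × $50 = $1750.00
Overtime: 37 - 35 = 2h
OT pay: 2h × $50 × 1.5 = $150.00
Total = $1750.00 + $150.00 = $1900.00

$1900.00


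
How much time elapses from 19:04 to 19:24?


0h 20m

End time in minutes: 19×60 + 24 = 1164
Start time in minutes: 19×60 + 4 = 1144
Difference = 1164 - 1144 = 20 minutes
= 0 hours 20 minutes


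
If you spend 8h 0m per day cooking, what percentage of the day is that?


Time: 480 minutes
Day: 1440 minutes
Percentage = (480/1440) × 100 ≈ 33.3%

33.3%


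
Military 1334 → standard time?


Hour: 13
13 - 12 = 1 → PM

1:34 PM


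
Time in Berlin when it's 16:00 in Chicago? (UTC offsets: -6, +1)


Time difference = UTC+1 - UTC-6 = +7 hours
New hour = (16 + 7) mod 24
= 23 mod 24 = 23
Minutes unchanged → 23:00

23:00


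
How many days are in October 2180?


31 days

Month: October (month 10)
October has 31 days


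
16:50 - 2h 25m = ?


Start: 1010 minutes from midnight
Subtract: 145 minutes
Remaining: 1010 - 145 = 865
Hours: 14, Minutes: 25

14:25


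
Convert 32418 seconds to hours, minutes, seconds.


Hours: 32418 ÷ 3600 = 9 remainder 18
Minutes: 18 ÷ 60 = 0 remainder 18
Seconds: 18

9h 0m 18s


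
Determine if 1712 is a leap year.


Yes

Rules: divisible by 4 AND (not by 100 OR by 400)
1712 ÷ 4 = 428 exactly → divisible by 4
1712 ÷ 100 = 17 remainder 12 → not divisible by 100
Divisible by 4 but not by 100 → leap year


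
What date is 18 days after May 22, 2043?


June 9, 2043

Start: May 22, 2043
Add 18 days
May 22 → June 1: 31 - 22 + 1 = 10 days (18 - 10 = 8 left)
June 1 + 8 = June 9, 2043


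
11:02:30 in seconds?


39750 seconds

Hours: 11 × 3600 = 39600
Minutes: 2 × 60 = 120
Seconds: 30
Total = 39600 + 120 + 30 = 39750


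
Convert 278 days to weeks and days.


39 weeks 5 days

Weeks: 278 ÷ 7 = 39 remainder 5


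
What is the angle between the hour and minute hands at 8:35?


Hour hand = 8×30 + 35×0.5 = 257.5°
Minute hand = 35×6 = 210°
Difference = |257.5 - 210| = 47.5°

47.5°


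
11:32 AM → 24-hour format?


11:32

Input: 11:32 AM
AM hour stays: 11


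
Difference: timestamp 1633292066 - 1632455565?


Difference = 1633292066 - 1632455565 = 836501 seconds
In hours: 836501 / 3600 ≈ 232.4
In days: 836501 / 86400 ≈ 9.68

836501 seconds (232.4 hours / 9.68 days)


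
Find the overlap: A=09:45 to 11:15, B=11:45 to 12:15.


Meeting A: 585-675 (in minutes from midnight)
Meeting B: 705-735
Overlap start = max(585, 705) = 705
Overlap end = min(675, 735) = 675
Overlap = max(0, 675 - 705) = 0 min

0 minutes


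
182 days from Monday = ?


Monday

Start: Monday (index 0)
(0 + 182) mod 7
= 182 mod 7
= 0
Index 0 → Monday


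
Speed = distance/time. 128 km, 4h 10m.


30.7 km/h

Distance: 128 km
Time: 4h 10m = 250 min = 250/60 = 25/6 hours
Speed = 128 ÷ (25/6) = 128 × 6 / 25 = 768/25 ≈ 30.7 km/h


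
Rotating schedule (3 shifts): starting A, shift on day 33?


Shifts: A, B, C
Start: A (index 0)
Day 33: (0 + 33 - 1) mod 3
= 32 mod 3
= 2
Index 2 → shift C

Shift C


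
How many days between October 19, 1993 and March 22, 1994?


From October 19, 1993 to March 22, 1994
Rest of October 1993: 31 - 19 = 12
Full months: November 30, December 31, January 31, February 1994 28
Days into March 1994: 22
Total = 12 + 30 + 31 + 31 + 28 + 22 = 154 days

154 days


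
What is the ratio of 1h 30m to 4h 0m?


3:8 (0.38)

Duration 1: 90 minutes
Duration 2: 240 minutes
Ratio = 90:240
GCD = 30
Simplified = 3:8
As a decimal: 3/8 ≈ 0.38


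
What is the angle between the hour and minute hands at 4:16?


Hour hand = 4×30 + 16×0.5 = 128.0°
Minute hand = 16×6 = 96°
Difference = |128.0 - 96| = 32.0°

32.0°


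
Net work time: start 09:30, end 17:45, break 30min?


Total time = (17×60+45) - (9×60+30)
= 1065 - 570 = 495 min
Minus break: 495 - 30 = 465 min
= 7h 45m

7h 45m (465 minutes)


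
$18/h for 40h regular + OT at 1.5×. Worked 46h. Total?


Regular: 40h × $18 = $720.00
Overtime: 46 - 40 = 6h
OT pay: 6h × $18 × 1.5 = $162.00
Total = $720.00 + $162.00 = $882.00

$882.00


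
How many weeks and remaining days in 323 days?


Weeks: 323 ÷ 7 = 46 remainder 1

46 weeks 1 days


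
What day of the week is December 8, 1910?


Zeller's congruence:
q=8, m=12, k=10, j=19
h = (8 + ⌊13×13/5⌋ + 10 + ⌊10/4⌋ + ⌊19/4⌋ - 2×19) mod 7
= (8 + 33 + 10 + 2 + 4 - 38) mod 7
= 19 mod 7 = 5
h=5 → Thursday

Thursday


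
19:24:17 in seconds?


69857 seconds

Hours: 19 × 3600 = 68400
Minutes: 24 × 60 = 1440
Seconds: 17
Total = 68400 + 1440 + 17 = 69857


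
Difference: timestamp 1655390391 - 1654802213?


588178 seconds (163.4 hours / 6.81 days)

Difference = 1655390391 - 1654802213 = 588178 seconds
In hours: 588178 / 3600 ≈ 163.4
In days: 588178 / 86400 ≈ 6.81


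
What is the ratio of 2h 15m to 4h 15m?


Duration 1: 135 minutes
Duration 2: 255 minutes
Ratio = 135:255
GCD = 15
Simplified = 9:17
As a decimal: 9/17 ≈ 0.53

9:17 (0.53)


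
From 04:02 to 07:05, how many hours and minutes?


End time in minutes: 7×60 + 5 = 425
Start time in minutes: 4×60 + 2 = 242
Difference = 425 - 242 = 183 minutes
= 3 hours 3 minutes

3h 3m


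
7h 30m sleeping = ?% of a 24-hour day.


Time: 450 minutes
Day: 1440 minutes
Percentage = (450/1440) × 100 ≈ 31.3%

31.3%


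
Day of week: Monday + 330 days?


Tuesday

Start: Monday (index 0)
(0 + 330) mod 7
= 330 mod 7
= 1
Index 1 → Tuesday


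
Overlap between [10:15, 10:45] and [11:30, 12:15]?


0 minutes

Meeting A: 615-645 (in minutes from midnight)
Meeting B: 690-735
Overlap start = max(615, 690) = 690
Overlap end = min(645, 735) = 645
Overlap = max(0, 645 - 690) = 0 min


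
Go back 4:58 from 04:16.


Start: 256 minutes from midnight
Subtract: 298 minutes
Remaining: 256 - 298 = -42
Negative → add 24×60 = 1398
Hours: 23, Minutes: 18

23:18


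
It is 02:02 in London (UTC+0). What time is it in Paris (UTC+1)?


03:02

Time difference = UTC+1 - UTC+0 = +1 hours
New hour = (2 + 1) mod 24
= 3 mod 24 = 3
Minutes unchanged → 03:02


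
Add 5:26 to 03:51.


Start: 231 minutes from midnight
Add: 326 minutes
Total: 557 minutes
Hours: 557 ÷ 60 = 9 remainder 17

09:17


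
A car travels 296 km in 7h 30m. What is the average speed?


Distance: 296 km
Time: 7h 30m = 450 min = 450/60 = 15/2 hours
Speed = 296 ÷ (15/2) = 296 × 2 / 15 = 592/15 ≈ 39.5 km/h

39.5 km/h


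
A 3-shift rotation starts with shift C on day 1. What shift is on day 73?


Shift C

Shifts: A, B, C
Start: C (index 2)
Day 73: (2 + 73 - 1) mod 3
= 74 mod 3
= 2
Index 2 → shift C


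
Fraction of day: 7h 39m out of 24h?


0.3188 (31.88%)

Total minutes: 7×60 + 39 = 459
Day = 24×60 = 1440 minutes
Fraction = 459/1440 ≈ 0.3188
As a percentage: 459/1440 × 100 ≈ 31.88%


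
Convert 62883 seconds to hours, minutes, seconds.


17h 28m 3s

Hours: 62883 ÷ 3600 = 17 remainder 1683
Minutes: 1683 ÷ 60 = 28 remainder 3
Seconds: 3


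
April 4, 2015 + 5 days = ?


Start: April 4, 2015
Add 5 days
April 4 + 5 = April 9, 2015

April 9, 2015


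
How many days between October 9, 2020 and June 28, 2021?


From October 9, 2020 to June 28, 2021
Rest of October 2020: 31 - 9 = 22
Full months: November 30, December 31, January 31, February 2021 28, March 31, April 30, May 31
Days into June 2021: 28
Total = 22 + 30 + 31 + 31 + 28 + 31 + 30 + 31 + 28 = 262 days

262 days


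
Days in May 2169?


Month: May (month 5)
May has 31 days

31 days


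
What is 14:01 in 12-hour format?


Hour: 14
14 - 12 = 2 → PM

2:01 PM


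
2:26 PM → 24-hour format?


Input: 2:26 PM
PM: 2 + 12 = 14

14:26


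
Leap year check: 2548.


Yes

Rules: divisible by 4 AND (not by 100 OR by 400)
2548 ÷ 4 = 637 exactly → divisible by 4
2548 ÷ 100 = 25 remainder 48 → not divisible by 100
Divisible by 4 but not by 100 → leap year


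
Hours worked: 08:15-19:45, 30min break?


11h 0m (660 minutes)

Total time = (19×60+45) - (8×60+15)
= 1185 - 495 = 690 min
Minus break: 690 - 30 = 660 min
= 11h 0m


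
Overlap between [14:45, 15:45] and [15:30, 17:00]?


Meeting A: 885-945 (in minutes from midnight)
Meeting B: 930-1020
Overlap start = max(885, 930) = 930
Overlap end = min(945, 1020) = 945
Overlap = max(0, 945 - 930) = 15 min

15 minutes


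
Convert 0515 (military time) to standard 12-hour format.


Hour: 5
5 < 12 → AM

5:15 AM


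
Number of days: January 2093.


31 days

Month: January (month 1)
January has 31 days


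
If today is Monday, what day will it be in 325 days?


Start: Monday (index 0)
(0 + 325) mod 7
= 325 mod 7
= 3
Index 3 → Thursday

Thursday


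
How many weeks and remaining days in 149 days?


Weeks: 149 ÷ 7 = 21 remainder 2

21 weeks 2 days


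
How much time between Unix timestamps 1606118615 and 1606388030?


269415 seconds (74.8 hours / 3.12 days)

Difference = 1606388030 - 1606118615 = 269415 seconds
In hours: 269415 / 3600 ≈ 74.8
In days: 269415 / 86400 ≈ 3.12
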